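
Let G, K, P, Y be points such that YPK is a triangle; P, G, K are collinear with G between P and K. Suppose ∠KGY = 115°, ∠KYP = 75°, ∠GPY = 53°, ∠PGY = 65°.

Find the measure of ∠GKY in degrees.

1. ∠KPY = 53°  [G on ray PK]
2. ∠PKY = 52°  [△YPK]
3. ∠GKY = 52°  [G on ray KP]

∠GKY = 52°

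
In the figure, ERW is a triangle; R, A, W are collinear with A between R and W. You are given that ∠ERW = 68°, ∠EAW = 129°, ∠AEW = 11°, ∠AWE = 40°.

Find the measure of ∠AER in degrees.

∠AER = 61°

1. ∠ARE = 68°  [A on ray RW]
2. ∠EAR = 51°  [linear pair at A on RW]
3. ∠AER = 61°  [△ERA]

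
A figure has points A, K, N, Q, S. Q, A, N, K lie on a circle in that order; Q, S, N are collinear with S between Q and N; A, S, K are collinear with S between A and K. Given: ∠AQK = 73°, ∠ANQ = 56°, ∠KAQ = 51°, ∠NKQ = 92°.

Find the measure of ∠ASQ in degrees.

1. ∠NAQ = 88°  [cyclic QANK, opposite ∠A+∠K]
2. ∠AQN = 36°  [△QAN]
3. ∠ASQ = 93°  [△QSA]

∠ASQ = 93°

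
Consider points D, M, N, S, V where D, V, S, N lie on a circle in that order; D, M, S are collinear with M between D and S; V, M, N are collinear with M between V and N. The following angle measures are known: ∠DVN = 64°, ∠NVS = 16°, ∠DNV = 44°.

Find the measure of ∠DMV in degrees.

1. ∠DSV = 44°  [same arc DV]
2. ∠SMV = 120°  [△VMS]
3. ∠DMV = 60°  [linear pair at M on DS]

∠DMV = 60°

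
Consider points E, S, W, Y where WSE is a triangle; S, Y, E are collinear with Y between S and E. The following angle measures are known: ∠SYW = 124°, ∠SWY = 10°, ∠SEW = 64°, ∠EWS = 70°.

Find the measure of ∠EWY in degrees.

1. ∠EYW = 56°  [linear pair at Y on SE]
2. ∠WEY = 64°  [Y on ray ES]
3. ∠EWY = 60°  [△WYE]

∠EWY = 60°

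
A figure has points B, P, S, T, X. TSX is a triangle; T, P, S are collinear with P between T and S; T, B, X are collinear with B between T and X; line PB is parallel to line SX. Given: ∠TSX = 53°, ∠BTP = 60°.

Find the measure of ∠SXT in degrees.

1. ∠BPT = 53°  [PB∥SX, corresponding at P]
2. ∠PBT = 67°  [△TPB]
3. ∠SXT = 67°  [PB∥SX, corresponding at B]

∠SXT = 67°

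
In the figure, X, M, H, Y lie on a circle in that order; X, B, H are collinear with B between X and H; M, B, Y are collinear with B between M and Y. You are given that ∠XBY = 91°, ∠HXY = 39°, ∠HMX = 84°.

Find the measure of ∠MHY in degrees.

1. ∠HBY = 89°  [linear pair at B on XH]
2. ∠HMY = 39°  [same arc HY]
3. ∠HYX = 96°  [cyclic XMHY, opposite ∠M+∠Y]
4. ∠XHY = 45°  [△XHY]
5. ∠HYM = 46°  [△HBY]
6. ∠MHY = 95°  [△MHY]

∠MHY = 95°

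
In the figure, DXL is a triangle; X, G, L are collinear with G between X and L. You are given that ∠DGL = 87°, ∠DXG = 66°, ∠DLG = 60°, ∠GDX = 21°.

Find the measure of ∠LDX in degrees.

∠LDX = 54°

1. ∠DXL = 66°  [G on ray XL]
2. ∠DLX = 60°  [G on ray LX]
3. ∠LDX = 54°  [△DXL]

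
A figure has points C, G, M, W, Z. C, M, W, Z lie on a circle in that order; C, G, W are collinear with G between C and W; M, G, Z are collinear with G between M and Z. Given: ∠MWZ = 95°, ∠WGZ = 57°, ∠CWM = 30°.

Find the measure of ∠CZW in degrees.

∠CZW = 88°

1. ∠MCZ = 85°  [cyclic CMWZ, opposite ∠C+∠W]
2. ∠CGZ = 123°  [linear pair at G on CW]
3. ∠CZM = 30°  [same arc CM]
4. ∠CMZ = 65°  [△CMZ]
5. ∠WCZ = 27°  [△CGZ]
6. ∠CWZ = 65°  [same arc CZ]
7. ∠CZW = 88°  [△CWZ]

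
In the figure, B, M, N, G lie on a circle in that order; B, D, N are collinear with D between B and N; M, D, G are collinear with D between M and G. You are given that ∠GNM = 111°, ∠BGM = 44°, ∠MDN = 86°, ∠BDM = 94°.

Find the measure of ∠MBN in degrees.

1. ∠GBM = 69°  [cyclic BMNG, opposite ∠B+∠N]
2. ∠BMG = 67°  [△BMG]
3. ∠MBN = 19°  [△BDM]

∠MBN = 19°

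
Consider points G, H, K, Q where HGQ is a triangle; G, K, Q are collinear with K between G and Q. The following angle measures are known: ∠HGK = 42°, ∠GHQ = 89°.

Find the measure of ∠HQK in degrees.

∠HQK = 49°

1. ∠HGQ = 42°  [K on ray GQ]
2. ∠GQH = 49°  [△HGQ]
3. ∠HQK = 49°  [K on ray QG]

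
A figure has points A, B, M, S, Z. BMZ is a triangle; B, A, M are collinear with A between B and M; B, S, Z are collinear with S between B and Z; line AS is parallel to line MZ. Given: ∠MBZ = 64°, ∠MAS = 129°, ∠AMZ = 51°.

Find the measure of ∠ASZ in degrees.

1. ∠ABS = 64°  [A on BM, S on BZ]
2. ∠BAS = 51°  [linear pair at A on BM]
3. ∠ASB = 65°  [△BAS]
4. ∠ASZ = 115°  [linear pair at S on BZ]

∠ASZ = 115°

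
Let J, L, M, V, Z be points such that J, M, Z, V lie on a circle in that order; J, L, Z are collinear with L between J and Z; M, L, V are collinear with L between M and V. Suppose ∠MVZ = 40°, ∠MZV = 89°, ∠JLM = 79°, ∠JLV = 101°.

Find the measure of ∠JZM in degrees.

1. ∠VMZ = 51°  [△MZV]
2. ∠MLZ = 101°  [linear pair at L on JZ]
3. ∠JZM = 28°  [△MLZ]

∠JZM = 28°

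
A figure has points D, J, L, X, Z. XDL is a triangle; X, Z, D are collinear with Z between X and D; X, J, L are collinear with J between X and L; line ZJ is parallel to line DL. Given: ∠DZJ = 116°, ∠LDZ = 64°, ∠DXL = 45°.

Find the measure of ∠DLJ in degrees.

∠DLJ = 71°

1. ∠LDX = 64°  [Z on ray DX]
2. ∠DLX = 71°  [△XDL]
3. ∠DLJ = 71°  [J on ray LX]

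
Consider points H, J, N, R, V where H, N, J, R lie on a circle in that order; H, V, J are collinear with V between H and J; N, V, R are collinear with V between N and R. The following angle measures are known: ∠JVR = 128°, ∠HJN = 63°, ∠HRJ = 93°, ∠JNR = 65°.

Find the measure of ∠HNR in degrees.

∠HNR = 22°

1. ∠HVN = 128°  [vertical angles at V]
2. ∠HNJ = 87°  [cyclic HNJR, opposite ∠N+∠R]
3. ∠JHN = 30°  [△HNJ]
4. ∠HNR = 22°  [△HVN]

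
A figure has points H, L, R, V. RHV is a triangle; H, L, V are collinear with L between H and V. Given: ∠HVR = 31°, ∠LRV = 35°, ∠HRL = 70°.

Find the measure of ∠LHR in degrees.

1. ∠LVR = 31°  [L on ray VH]
2. ∠RLV = 114°  [△RLV]
3. ∠HLR = 66°  [linear pair at L on HV]
4. ∠LHR = 44°  [△RHL]

∠LHR = 44°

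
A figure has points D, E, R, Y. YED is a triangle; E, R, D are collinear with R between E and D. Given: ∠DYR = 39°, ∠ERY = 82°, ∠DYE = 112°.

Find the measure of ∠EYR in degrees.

∠EYR = 73°

1. ∠DRY = 98°  [linear pair at R on ED]
2. ∠RDY = 43°  [△YRD]
3. ∠EDY = 43°  [R on ray DE]
4. ∠DEY = 25°  [△YED]
5. ∠REY = 25°  [R on ray ED]
6. ∠EYR = 73°  [△YER]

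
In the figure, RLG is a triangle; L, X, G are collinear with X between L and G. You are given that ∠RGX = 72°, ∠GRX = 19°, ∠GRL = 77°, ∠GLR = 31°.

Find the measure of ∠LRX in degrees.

1. ∠GXR = 89°  [△RXG]
2. ∠RLX = 31°  [X on ray LG]
3. ∠LXR = 91°  [linear pair at X on LG]
4. ∠LRX = 58°  [△RLX]

∠LRX = 58°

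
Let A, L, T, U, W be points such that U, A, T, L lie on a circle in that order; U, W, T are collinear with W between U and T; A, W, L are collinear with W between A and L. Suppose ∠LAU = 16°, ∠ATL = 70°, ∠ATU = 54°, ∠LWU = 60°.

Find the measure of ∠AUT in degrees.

1. ∠LTU = 16°  [same arc UL]
2. ∠LWT = 120°  [linear pair at W on UT]
3. ∠ALT = 44°  [△TWL]
4. ∠AUT = 44°  [same arc AT]

∠AUT = 44°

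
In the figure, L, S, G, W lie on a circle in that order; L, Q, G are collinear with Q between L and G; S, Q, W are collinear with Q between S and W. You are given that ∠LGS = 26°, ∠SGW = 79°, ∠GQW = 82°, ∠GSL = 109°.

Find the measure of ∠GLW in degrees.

∠GLW = 56°

1. ∠LWS = 26°  [same arc LS]
2. ∠LQW = 98°  [linear pair at Q on LG]
3. ∠GLW = 56°  [△LQW]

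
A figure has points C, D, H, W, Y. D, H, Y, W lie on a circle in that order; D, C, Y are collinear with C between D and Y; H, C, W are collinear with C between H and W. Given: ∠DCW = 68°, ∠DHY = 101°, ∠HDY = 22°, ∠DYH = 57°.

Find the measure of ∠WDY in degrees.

1. ∠WCY = 112°  [linear pair at C on DY]
2. ∠DWY = 79°  [cyclic DHYW, opposite ∠H+∠W]
3. ∠HWY = 22°  [same arc HY]
4. ∠DYW = 46°  [△YCW]
5. ∠WDY = 55°  [△DYW]

∠WDY = 55°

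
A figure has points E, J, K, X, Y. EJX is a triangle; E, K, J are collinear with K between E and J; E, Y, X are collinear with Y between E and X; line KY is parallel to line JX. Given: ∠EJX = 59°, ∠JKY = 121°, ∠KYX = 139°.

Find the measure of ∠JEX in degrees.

1. ∠EKY = 59°  [KY∥JX, corresponding at K]
2. ∠EYK = 41°  [linear pair at Y on EX]
3. ∠KEY = 80°  [△EKY]
4. ∠JEX = 80°  [K on EJ, Y on EX]

∠JEX = 80°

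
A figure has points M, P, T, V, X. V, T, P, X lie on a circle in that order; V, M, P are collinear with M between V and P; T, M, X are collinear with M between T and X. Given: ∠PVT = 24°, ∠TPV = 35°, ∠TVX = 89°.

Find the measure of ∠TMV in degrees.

1. ∠TXV = 35°  [same arc VT]
2. ∠VTX = 56°  [△VTX]
3. ∠TMV = 100°  [△VMT]

∠TMV = 100°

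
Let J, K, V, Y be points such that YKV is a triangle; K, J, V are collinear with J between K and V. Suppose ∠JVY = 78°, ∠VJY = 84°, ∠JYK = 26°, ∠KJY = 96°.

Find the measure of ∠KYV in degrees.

1. ∠KVY = 78°  [J on ray VK]
2. ∠JKY = 58°  [△YKJ]
3. ∠VKY = 58°  [J on ray KV]
4. ∠KYV = 44°  [△YKV]

∠KYV = 44°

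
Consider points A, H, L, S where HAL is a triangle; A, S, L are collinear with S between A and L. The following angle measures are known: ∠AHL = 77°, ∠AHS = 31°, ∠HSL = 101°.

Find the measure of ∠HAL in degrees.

1. ∠ASH = 79°  [linear pair at S on AL]
2. ∠HAS = 70°  [△HAS]
3. ∠HAL = 70°  [S on ray AL]

∠HAL = 70°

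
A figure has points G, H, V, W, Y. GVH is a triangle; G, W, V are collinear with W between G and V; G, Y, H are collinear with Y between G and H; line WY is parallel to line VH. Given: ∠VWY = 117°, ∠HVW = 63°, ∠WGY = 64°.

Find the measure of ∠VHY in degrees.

1. ∠GVH = 63°  [W on ray VG]
2. ∠HGV = 64°  [W on GV, Y on GH]
3. ∠GHV = 53°  [△GVH]
4. ∠VHY = 53°  [Y on ray HG]

∠VHY = 53°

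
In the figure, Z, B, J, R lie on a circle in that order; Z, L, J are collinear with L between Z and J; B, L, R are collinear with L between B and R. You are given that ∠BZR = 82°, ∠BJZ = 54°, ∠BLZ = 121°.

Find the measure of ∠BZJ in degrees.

∠BZJ = 15°

1. ∠BRZ = 54°  [same arc ZB]
2. ∠RBZ = 44°  [△ZBR]
3. ∠BZJ = 15°  [△ZLB]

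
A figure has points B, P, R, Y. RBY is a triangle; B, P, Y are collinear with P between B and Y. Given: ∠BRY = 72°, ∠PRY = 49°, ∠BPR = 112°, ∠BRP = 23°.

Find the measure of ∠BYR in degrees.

1. ∠PBR = 45°  [△RBP]
2. ∠RBY = 45°  [P on ray BY]
3. ∠BYR = 63°  [△RBY]

∠BYR = 63°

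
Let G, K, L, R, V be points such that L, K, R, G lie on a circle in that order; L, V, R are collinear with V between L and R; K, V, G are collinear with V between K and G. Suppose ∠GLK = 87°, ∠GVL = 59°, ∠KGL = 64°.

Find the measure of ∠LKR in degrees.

1. ∠GKL = 29°  [△LKG]
2. ∠GLR = 57°  [△LVG]
3. ∠GRL = 29°  [same arc LG]
4. ∠LGR = 94°  [△LRG]
5. ∠LKR = 86°  [cyclic LKRG, opposite ∠K+∠G]

∠LKR = 86°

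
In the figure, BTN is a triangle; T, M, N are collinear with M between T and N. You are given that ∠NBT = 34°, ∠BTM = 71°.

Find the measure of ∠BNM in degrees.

∠BNM = 75°

1. ∠BTN = 71°  [M on ray TN]
2. ∠BNT = 75°  [△BTN]
3. ∠BNM = 75°  [M on ray NT]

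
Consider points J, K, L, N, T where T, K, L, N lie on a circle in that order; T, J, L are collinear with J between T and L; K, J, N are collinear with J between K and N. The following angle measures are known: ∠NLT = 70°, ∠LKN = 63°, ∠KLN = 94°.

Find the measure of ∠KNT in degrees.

∠KNT = 24°

1. ∠NKT = 70°  [same arc TN]
2. ∠KTN = 86°  [cyclic TKLN, opposite ∠T+∠L]
3. ∠KNT = 24°  [△TKN]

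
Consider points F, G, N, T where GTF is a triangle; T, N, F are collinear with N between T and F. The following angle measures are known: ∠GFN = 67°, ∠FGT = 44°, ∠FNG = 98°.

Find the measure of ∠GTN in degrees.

1. ∠GFT = 67°  [N on ray FT]
2. ∠FTG = 69°  [△GTF]
3. ∠GTN = 69°  [N on ray TF]

∠GTN = 69°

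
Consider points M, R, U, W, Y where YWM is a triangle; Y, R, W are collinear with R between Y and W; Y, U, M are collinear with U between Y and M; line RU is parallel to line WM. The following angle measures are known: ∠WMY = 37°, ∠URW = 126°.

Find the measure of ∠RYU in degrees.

∠RYU = 89°

1. ∠RUY = 37°  [RU∥WM, corresponding at U]
2. ∠URY = 54°  [linear pair at R on YW]
3. ∠RYU = 89°  [△YRU]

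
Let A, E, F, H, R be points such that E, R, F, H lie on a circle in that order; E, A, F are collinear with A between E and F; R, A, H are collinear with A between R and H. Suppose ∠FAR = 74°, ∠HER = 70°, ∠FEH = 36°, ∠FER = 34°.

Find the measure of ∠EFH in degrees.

∠EFH = 40°

1. ∠EAH = 74°  [vertical angles at A]
2. ∠FHR = 34°  [same arc RF]
3. ∠FAH = 106°  [linear pair at A on EF]
4. ∠EFH = 40°  [△FAH]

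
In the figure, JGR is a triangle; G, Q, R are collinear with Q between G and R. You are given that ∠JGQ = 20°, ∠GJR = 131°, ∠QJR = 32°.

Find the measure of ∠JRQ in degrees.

1. ∠JGR = 20°  [Q on ray GR]
2. ∠GRJ = 29°  [△JGR]
3. ∠JRQ = 29°  [Q on ray RG]

∠JRQ = 29°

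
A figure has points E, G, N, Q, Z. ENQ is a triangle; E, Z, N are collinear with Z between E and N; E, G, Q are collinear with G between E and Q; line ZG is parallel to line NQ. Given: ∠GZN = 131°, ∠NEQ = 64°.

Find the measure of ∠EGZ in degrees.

1. ∠EZG = 49°  [linear pair at Z on EN]
2. ∠GEZ = 64°  [Z on EN, G on EQ]
3. ∠EGZ = 67°  [△EZG]

∠EGZ = 67°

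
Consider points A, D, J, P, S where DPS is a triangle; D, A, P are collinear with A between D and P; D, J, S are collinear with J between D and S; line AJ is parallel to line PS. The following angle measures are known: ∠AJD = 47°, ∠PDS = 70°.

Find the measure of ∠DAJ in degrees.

∠DAJ = 63°

1. ∠DSP = 47°  [AJ∥PS, corresponding at J]
2. ∠DPS = 63°  [△DPS]
3. ∠DAJ = 63°  [AJ∥PS, corresponding at A]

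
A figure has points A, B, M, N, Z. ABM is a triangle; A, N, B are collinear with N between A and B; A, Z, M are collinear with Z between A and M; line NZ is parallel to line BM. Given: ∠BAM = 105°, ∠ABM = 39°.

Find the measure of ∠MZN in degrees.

∠MZN = 144°

1. ∠AMB = 36°  [△ABM]
2. ∠AZN = 36°  [NZ∥BM, corresponding at Z]
3. ∠MZN = 144°  [linear pair at Z on AM]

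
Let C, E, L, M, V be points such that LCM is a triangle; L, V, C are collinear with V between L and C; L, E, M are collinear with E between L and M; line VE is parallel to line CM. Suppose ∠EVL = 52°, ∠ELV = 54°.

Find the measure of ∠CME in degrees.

1. ∠LEV = 74°  [△LVE]
2. ∠MEV = 106°  [linear pair at E on LM]
3. ∠CME = 74°  [VE∥CM, co-interior at M–E]

∠CME = 74°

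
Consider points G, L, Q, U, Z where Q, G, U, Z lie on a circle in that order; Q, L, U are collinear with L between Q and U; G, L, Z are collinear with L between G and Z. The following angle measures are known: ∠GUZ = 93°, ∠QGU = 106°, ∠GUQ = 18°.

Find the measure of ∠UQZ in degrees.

1. ∠GQZ = 87°  [cyclic QGUZ, opposite ∠Q+∠U]
2. ∠QZU = 74°  [cyclic QGUZ, opposite ∠G+∠Z]
3. ∠GZQ = 18°  [same arc QG]
4. ∠QGZ = 75°  [△QGZ]
5. ∠QUZ = 75°  [same arc QZ]
6. ∠UQZ = 31°  [△QUZ]

∠UQZ = 31°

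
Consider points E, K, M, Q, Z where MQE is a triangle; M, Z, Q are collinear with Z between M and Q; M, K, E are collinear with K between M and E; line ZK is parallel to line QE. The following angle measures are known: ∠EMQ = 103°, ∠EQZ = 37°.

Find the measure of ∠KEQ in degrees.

1. ∠EQM = 37°  [Z on ray QM]
2. ∠MEQ = 40°  [△MQE]
3. ∠KEQ = 40°  [K on ray EM]

∠KEQ = 40°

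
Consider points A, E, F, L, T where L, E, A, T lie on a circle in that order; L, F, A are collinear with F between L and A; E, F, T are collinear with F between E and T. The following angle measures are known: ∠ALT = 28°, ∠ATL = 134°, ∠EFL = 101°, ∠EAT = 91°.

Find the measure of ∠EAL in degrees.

1. ∠AET = 28°  [same arc AT]
2. ∠AFE = 79°  [linear pair at F on LA]
3. ∠EAL = 73°  [△EFA]

∠EAL = 73°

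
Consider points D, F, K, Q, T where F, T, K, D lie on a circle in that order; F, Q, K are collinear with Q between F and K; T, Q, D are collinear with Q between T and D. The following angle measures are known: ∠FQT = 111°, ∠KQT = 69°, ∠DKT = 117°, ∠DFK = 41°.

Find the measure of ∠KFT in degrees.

1. ∠DQF = 69°  [vertical angles at Q]
2. ∠DFT = 63°  [cyclic FTKD, opposite ∠F+∠K]
3. ∠FDT = 70°  [△FQD]
4. ∠DTF = 47°  [△FTD]
5. ∠KFT = 22°  [△FQT]

∠KFT = 22°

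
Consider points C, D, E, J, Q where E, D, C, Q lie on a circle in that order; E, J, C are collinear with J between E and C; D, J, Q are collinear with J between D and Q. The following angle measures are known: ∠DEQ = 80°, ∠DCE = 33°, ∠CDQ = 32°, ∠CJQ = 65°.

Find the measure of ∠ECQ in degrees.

1. ∠DCQ = 100°  [cyclic EDCQ, opposite ∠E+∠C]
2. ∠CQD = 48°  [△DCQ]
3. ∠ECQ = 67°  [△CJQ]

∠ECQ = 67°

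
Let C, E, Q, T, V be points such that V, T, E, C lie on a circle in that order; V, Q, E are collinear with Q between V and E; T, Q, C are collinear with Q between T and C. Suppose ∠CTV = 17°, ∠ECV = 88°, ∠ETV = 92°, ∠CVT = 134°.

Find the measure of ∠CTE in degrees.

∠CTE = 75°

1. ∠CEV = 17°  [same arc VC]
2. ∠CVE = 75°  [△VEC]
3. ∠CTE = 75°  [same arc EC]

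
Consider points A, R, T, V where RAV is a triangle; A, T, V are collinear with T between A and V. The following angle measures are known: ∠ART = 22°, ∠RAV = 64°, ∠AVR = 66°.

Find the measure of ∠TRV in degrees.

1. ∠RAT = 64°  [T on ray AV]
2. ∠RVT = 66°  [T on ray VA]
3. ∠ATR = 94°  [△RAT]
4. ∠RTV = 86°  [linear pair at T on AV]
5. ∠TRV = 28°  [△RTV]

∠TRV = 28°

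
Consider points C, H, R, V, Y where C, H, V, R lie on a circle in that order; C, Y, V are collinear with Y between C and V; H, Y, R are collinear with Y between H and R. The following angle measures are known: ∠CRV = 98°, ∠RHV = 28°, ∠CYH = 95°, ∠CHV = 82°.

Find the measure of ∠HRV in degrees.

∠HRV = 31°

1. ∠RCV = 28°  [same arc VR]
2. ∠RYV = 95°  [vertical angles at Y]
3. ∠CVR = 54°  [△CVR]
4. ∠HRV = 31°  [△VYR]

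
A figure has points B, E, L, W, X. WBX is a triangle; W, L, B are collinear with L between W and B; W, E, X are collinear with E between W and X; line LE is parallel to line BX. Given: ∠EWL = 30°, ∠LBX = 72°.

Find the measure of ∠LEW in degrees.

1. ∠BWX = 30°  [L on WB, E on WX]
2. ∠WBX = 72°  [L on ray BW]
3. ∠BXW = 78°  [△WBX]
4. ∠LEW = 78°  [LE∥BX, corresponding at E]

∠LEW = 78°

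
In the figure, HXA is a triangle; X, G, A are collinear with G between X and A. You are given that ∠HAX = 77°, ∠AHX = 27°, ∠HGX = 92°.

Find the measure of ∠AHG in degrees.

∠AHG = 15°

1. ∠GAH = 77°  [G on ray AX]
2. ∠AGH = 88°  [linear pair at G on XA]
3. ∠AHG = 15°  [△HGA]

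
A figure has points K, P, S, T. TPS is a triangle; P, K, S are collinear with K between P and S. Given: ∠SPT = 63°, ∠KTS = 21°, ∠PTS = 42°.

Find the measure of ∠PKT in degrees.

1. ∠PST = 75°  [△TPS]
2. ∠KST = 75°  [K on ray SP]
3. ∠SKT = 84°  [△TKS]
4. ∠PKT = 96°  [linear pair at K on PS]

∠PKT = 96°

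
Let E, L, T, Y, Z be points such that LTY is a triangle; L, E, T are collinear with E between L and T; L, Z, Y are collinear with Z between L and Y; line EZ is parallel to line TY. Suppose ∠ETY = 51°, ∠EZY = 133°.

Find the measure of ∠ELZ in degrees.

1. ∠LTY = 51°  [E on ray TL]
2. ∠EZL = 47°  [linear pair at Z on LY]
3. ∠LEZ = 51°  [EZ∥TY, corresponding at E]
4. ∠ELZ = 82°  [△LEZ]

∠ELZ = 82°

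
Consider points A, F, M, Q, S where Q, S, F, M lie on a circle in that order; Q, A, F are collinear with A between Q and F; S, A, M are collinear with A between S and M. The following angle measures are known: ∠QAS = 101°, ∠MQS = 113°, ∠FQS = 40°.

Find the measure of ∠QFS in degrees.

1. ∠MSQ = 39°  [△QAS]
2. ∠QMS = 28°  [△QSM]
3. ∠QFS = 28°  [same arc QS]

∠QFS = 28°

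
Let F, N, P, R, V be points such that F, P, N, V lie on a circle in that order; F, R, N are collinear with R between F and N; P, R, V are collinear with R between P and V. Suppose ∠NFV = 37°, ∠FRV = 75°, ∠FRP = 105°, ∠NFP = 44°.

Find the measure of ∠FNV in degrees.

∠FNV = 31°

1. ∠NRV = 105°  [linear pair at R on FN]
2. ∠NVP = 44°  [same arc PN]
3. ∠FNV = 31°  [△NRV]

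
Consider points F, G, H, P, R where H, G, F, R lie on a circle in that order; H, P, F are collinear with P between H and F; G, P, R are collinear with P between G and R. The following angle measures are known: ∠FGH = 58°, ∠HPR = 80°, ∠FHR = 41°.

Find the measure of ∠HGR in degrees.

∠HGR = 17°

1. ∠FRH = 122°  [cyclic HGFR, opposite ∠G+∠R]
2. ∠HFR = 17°  [△HFR]
3. ∠HGR = 17°  [same arc HR]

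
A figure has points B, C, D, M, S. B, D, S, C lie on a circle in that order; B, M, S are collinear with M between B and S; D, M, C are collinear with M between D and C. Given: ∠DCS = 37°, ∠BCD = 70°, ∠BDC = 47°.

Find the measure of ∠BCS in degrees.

∠BCS = 107°

1. ∠DBS = 37°  [same arc DS]
2. ∠BSD = 70°  [same arc BD]
3. ∠BDS = 73°  [△BDS]
4. ∠BCS = 107°  [cyclic BDSC, opposite ∠D+∠C]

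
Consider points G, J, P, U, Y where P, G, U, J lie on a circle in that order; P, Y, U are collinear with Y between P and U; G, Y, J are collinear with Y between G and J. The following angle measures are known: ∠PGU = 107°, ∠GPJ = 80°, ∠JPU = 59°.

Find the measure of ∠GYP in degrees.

∠GYP = 111°

1. ∠PJU = 73°  [cyclic PGUJ, opposite ∠G+∠J]
2. ∠GUJ = 100°  [cyclic PGUJ, opposite ∠P+∠U]
3. ∠JGU = 59°  [same arc UJ]
4. ∠JUP = 48°  [△PUJ]
5. ∠GJU = 21°  [△GUJ]
6. ∠JGP = 48°  [same arc PJ]
7. ∠GPU = 21°  [same arc GU]
8. ∠GYP = 111°  [△PYG]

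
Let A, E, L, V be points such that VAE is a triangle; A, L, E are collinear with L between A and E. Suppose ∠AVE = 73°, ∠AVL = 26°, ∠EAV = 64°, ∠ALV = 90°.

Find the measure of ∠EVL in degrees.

1. ∠AEV = 43°  [△VAE]
2. ∠ELV = 90°  [linear pair at L on AE]
3. ∠LEV = 43°  [L on ray EA]
4. ∠EVL = 47°  [△VLE]

∠EVL = 47°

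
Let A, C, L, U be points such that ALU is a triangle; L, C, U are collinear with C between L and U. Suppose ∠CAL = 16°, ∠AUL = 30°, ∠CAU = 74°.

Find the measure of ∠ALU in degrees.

∠ALU = 60°

1. ∠AUC = 30°  [C on ray UL]
2. ∠ACU = 76°  [△ACU]
3. ∠ACL = 104°  [linear pair at C on LU]
4. ∠ALC = 60°  [△ALC]
5. ∠ALU = 60°  [C on ray LU]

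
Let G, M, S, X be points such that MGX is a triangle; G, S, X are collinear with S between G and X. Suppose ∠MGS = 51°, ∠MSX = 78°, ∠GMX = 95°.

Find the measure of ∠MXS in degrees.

∠MXS = 34°

1. ∠MGX = 51°  [S on ray GX]
2. ∠GXM = 34°  [△MGX]
3. ∠MXS = 34°  [S on ray XG]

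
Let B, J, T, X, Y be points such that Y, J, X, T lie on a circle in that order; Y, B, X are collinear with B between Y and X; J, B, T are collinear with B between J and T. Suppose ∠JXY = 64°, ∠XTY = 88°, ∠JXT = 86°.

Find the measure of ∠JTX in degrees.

∠JTX = 24°

1. ∠XJY = 92°  [cyclic YJXT, opposite ∠J+∠T]
2. ∠JYX = 24°  [△YJX]
3. ∠JTX = 24°  [same arc JX]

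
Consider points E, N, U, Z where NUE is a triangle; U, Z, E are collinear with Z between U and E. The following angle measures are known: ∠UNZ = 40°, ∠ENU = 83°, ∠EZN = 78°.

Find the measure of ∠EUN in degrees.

1. ∠NZU = 102°  [linear pair at Z on UE]
2. ∠NUZ = 38°  [△NUZ]
3. ∠EUN = 38°  [Z on ray UE]

∠EUN = 38°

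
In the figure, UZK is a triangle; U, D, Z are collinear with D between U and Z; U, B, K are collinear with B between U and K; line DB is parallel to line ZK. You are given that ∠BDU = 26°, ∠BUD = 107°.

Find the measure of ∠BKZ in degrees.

∠BKZ = 47°

1. ∠DBU = 47°  [△UDB]
2. ∠DBK = 133°  [linear pair at B on UK]
3. ∠BKZ = 47°  [DB∥ZK, co-interior at K–B]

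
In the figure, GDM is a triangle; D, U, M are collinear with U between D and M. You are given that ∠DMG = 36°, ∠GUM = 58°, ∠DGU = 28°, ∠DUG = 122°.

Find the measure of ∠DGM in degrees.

∠DGM = 114°

1. ∠GDU = 30°  [△GDU]
2. ∠GDM = 30°  [U on ray DM]
3. ∠DGM = 114°  [△GDM]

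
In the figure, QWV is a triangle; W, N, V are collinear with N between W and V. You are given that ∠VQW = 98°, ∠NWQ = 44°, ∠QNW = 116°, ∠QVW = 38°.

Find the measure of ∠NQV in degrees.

1. ∠QNV = 64°  [linear pair at N on WV]
2. ∠NVQ = 38°  [N on ray VW]
3. ∠NQV = 78°  [△QNV]

∠NQV = 78°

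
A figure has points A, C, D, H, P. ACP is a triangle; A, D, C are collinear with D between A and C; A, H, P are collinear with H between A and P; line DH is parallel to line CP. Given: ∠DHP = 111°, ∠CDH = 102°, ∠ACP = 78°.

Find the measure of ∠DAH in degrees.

1. ∠AHD = 69°  [linear pair at H on AP]
2. ∠ADH = 78°  [linear pair at D on AC]
3. ∠DAH = 33°  [△ADH]

∠DAH = 33°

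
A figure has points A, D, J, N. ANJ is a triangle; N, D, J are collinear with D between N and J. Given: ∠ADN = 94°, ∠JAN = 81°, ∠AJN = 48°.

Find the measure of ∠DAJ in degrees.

∠DAJ = 46°

1. ∠ADJ = 86°  [linear pair at D on NJ]
2. ∠AJD = 48°  [D on ray JN]
3. ∠DAJ = 46°  [△ADJ]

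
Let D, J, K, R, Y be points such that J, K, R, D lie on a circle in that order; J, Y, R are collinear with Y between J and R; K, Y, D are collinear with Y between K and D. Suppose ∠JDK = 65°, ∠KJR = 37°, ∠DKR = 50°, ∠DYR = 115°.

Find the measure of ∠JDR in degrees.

∠JDR = 102°

1. ∠JRK = 65°  [same arc JK]
2. ∠JKR = 78°  [△JKR]
3. ∠JDR = 102°  [cyclic JKRD, opposite ∠K+∠D]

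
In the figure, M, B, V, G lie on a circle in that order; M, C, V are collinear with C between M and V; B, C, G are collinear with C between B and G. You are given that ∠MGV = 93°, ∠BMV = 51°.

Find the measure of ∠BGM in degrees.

∠BGM = 42°

1. ∠MBV = 87°  [cyclic MBVG, opposite ∠B+∠G]
2. ∠BVM = 42°  [△MBV]
3. ∠BGM = 42°  [same arc MB]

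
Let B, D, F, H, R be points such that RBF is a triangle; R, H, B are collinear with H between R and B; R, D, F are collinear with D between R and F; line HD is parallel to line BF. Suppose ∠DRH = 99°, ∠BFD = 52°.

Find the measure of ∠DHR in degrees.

1. ∠BRF = 99°  [H on RB, D on RF]
2. ∠BFR = 52°  [D on ray FR]
3. ∠FBR = 29°  [△RBF]
4. ∠DHR = 29°  [HD∥BF, corresponding at H]

∠DHR = 29°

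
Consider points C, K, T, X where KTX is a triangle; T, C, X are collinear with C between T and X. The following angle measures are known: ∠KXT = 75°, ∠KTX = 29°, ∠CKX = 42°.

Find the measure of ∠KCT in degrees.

1. ∠CXK = 75°  [C on ray XT]
2. ∠KCX = 63°  [△KCX]
3. ∠KCT = 117°  [linear pair at C on TX]

∠KCT = 117°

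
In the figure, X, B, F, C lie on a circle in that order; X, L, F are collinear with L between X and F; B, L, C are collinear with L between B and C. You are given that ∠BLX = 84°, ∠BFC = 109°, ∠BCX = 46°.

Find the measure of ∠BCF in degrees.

∠BCF = 33°

1. ∠BLF = 96°  [linear pair at L on XF]
2. ∠BFX = 46°  [same arc XB]
3. ∠CBF = 38°  [△BLF]
4. ∠BCF = 33°  [△BFC]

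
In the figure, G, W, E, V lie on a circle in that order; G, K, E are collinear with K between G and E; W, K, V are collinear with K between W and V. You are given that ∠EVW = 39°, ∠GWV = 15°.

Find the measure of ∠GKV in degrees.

1. ∠GEV = 15°  [same arc GV]
2. ∠EKV = 126°  [△EKV]
3. ∠GKV = 54°  [linear pair at K on GE]

∠GKV = 54°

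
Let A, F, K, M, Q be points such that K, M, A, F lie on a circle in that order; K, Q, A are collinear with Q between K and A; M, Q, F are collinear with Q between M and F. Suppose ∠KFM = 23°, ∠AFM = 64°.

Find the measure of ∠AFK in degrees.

1. ∠KAM = 23°  [same arc KM]
2. ∠AKM = 64°  [same arc MA]
3. ∠AMK = 93°  [△KMA]
4. ∠AFK = 87°  [cyclic KMAF, opposite ∠M+∠F]

∠AFK = 87°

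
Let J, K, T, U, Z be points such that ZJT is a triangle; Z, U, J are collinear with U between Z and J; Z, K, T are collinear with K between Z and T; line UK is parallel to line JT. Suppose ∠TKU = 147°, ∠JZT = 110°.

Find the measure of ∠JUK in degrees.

∠JUK = 143°

1. ∠UKZ = 33°  [linear pair at K on ZT]
2. ∠KZU = 110°  [U on ZJ, K on ZT]
3. ∠KUZ = 37°  [△ZUK]
4. ∠JUK = 143°  [linear pair at U on ZJ]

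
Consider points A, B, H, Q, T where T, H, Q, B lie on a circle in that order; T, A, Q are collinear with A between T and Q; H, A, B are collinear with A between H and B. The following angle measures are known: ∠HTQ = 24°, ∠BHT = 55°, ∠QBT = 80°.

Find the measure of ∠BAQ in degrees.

1. ∠HBQ = 24°  [same arc HQ]
2. ∠BQT = 55°  [same arc TB]
3. ∠BAQ = 101°  [△QAB]

∠BAQ = 101°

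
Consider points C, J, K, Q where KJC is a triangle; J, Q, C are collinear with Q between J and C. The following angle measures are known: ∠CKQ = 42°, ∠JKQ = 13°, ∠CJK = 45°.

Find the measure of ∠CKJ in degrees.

1. ∠KJQ = 45°  [Q on ray JC]
2. ∠JQK = 122°  [△KJQ]
3. ∠CQK = 58°  [linear pair at Q on JC]
4. ∠KCQ = 80°  [△KQC]
5. ∠JCK = 80°  [Q on ray CJ]
6. ∠CKJ = 55°  [△KJC]

∠CKJ = 55°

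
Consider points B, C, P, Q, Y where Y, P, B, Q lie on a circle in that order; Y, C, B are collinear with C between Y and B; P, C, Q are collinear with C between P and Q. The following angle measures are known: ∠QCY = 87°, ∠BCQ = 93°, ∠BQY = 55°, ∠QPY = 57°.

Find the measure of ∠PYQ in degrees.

∠PYQ = 98°

1. ∠PCY = 93°  [vertical angles at C]
2. ∠BPY = 125°  [cyclic YPBQ, opposite ∠P+∠Q]
3. ∠BYP = 30°  [△YCP]
4. ∠PBY = 25°  [△YPB]
5. ∠PQY = 25°  [same arc YP]
6. ∠PYQ = 98°  [△YPQ]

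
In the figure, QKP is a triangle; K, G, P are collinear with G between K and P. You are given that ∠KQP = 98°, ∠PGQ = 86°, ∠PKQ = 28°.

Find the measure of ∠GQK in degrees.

1. ∠KGQ = 94°  [linear pair at G on KP]
2. ∠GKQ = 28°  [G on ray KP]
3. ∠GQK = 58°  [△QKG]

∠GQK = 58°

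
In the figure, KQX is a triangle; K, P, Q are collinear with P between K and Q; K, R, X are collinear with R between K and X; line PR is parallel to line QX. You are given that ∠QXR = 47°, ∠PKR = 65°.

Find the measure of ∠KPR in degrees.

∠KPR = 68°

1. ∠KXQ = 47°  [R on ray XK]
2. ∠QKX = 65°  [P on KQ, R on KX]
3. ∠KQX = 68°  [△KQX]
4. ∠KPR = 68°  [PR∥QX, corresponding at P]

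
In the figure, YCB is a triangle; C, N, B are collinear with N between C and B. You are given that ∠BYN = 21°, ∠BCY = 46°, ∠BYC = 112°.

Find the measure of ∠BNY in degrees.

1. ∠CBY = 22°  [△YCB]
2. ∠NBY = 22°  [N on ray BC]
3. ∠BNY = 137°  [△YNB]

∠BNY = 137°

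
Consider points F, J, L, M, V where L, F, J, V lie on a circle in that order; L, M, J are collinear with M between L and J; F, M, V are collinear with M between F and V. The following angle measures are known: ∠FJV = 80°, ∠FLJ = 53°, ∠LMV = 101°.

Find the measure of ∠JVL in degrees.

∠JVL = 85°

1. ∠FVJ = 53°  [same arc FJ]
2. ∠JMV = 79°  [linear pair at M on LJ]
3. ∠JFV = 47°  [△FJV]
4. ∠LJV = 48°  [△JMV]
5. ∠JLV = 47°  [same arc JV]
6. ∠JVL = 85°  [△LJV]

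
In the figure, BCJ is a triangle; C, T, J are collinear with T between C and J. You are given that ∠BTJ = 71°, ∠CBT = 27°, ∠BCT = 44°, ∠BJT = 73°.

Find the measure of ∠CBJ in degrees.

∠CBJ = 63°

1. ∠BCJ = 44°  [T on ray CJ]
2. ∠BJC = 73°  [T on ray JC]
3. ∠CBJ = 63°  [△BCJ]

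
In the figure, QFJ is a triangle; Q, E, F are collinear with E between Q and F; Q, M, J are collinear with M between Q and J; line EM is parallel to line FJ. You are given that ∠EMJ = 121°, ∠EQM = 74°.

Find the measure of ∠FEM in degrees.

∠FEM = 133°

1. ∠EMQ = 59°  [linear pair at M on QJ]
2. ∠MEQ = 47°  [△QEM]
3. ∠FEM = 133°  [linear pair at E on QF]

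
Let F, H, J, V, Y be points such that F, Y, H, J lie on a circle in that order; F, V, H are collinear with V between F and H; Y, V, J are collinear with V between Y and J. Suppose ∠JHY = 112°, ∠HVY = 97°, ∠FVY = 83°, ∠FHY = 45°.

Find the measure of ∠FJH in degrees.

∠FJH = 75°

1. ∠FVJ = 97°  [vertical angles at V]
2. ∠HYJ = 38°  [△YVH]
3. ∠HVJ = 83°  [vertical angles at V]
4. ∠FJY = 45°  [same arc FY]
5. ∠HFJ = 38°  [△FVJ]
6. ∠HJY = 30°  [△YHJ]
7. ∠FHJ = 67°  [△HVJ]
8. ∠FJH = 75°  [△FHJ]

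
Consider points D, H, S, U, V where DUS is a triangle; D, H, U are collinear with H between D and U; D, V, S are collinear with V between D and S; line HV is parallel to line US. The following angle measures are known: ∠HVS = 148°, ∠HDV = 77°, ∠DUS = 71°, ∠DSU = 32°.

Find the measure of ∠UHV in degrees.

1. ∠DVH = 32°  [linear pair at V on DS]
2. ∠DHV = 71°  [△DHV]
3. ∠UHV = 109°  [linear pair at H on DU]

∠UHV = 109°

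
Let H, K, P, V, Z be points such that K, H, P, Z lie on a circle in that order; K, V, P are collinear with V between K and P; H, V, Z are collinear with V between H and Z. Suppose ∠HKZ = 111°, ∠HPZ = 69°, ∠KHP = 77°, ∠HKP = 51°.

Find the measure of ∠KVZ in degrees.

1. ∠HPK = 52°  [△KHP]
2. ∠HZP = 51°  [same arc HP]
3. ∠HZK = 52°  [same arc KH]
4. ∠PHZ = 60°  [△HPZ]
5. ∠PKZ = 60°  [same arc PZ]
6. ∠KVZ = 68°  [△KVZ]

∠KVZ = 68°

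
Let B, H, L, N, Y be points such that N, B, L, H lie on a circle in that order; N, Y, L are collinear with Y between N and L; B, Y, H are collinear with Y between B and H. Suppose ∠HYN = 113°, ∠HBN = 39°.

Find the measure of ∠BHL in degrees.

1. ∠HYL = 67°  [linear pair at Y on NL]
2. ∠HLN = 39°  [same arc NH]
3. ∠BHL = 74°  [△LYH]

∠BHL = 74°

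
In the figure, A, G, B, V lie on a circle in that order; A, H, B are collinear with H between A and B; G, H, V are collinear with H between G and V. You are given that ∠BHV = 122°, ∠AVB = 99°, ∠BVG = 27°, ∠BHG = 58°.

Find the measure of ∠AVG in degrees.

∠AVG = 72°

1. ∠AHV = 58°  [linear pair at H on AB]
2. ∠ABV = 31°  [△BHV]
3. ∠BAV = 50°  [△ABV]
4. ∠AVG = 72°  [△AHV]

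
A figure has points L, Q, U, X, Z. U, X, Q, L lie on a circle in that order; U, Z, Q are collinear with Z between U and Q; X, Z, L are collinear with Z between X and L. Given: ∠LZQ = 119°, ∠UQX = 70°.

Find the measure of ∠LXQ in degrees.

1. ∠UZX = 119°  [vertical angles at Z]
2. ∠QZX = 61°  [linear pair at Z on UQ]
3. ∠LXQ = 49°  [△XZQ]

∠LXQ = 49°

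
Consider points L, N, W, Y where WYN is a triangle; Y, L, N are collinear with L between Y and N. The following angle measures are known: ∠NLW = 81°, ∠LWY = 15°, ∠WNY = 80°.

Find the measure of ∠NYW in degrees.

1. ∠WLY = 99°  [linear pair at L on YN]
2. ∠LYW = 66°  [△WYL]
3. ∠NYW = 66°  [L on ray YN]

∠NYW = 66°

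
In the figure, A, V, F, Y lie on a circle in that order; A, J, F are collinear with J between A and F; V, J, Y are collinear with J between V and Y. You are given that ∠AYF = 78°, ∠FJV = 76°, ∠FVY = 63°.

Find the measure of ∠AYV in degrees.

1. ∠AJY = 76°  [vertical angles at J]
2. ∠FAY = 63°  [same arc FY]
3. ∠AYV = 41°  [△AJY]

∠AYV = 41°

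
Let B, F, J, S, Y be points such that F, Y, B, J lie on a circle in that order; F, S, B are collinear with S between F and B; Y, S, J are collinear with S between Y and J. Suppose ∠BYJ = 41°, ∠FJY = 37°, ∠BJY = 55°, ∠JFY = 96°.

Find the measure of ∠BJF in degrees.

∠BJF = 92°

1. ∠FBY = 37°  [same arc FY]
2. ∠BFY = 55°  [same arc YB]
3. ∠BYF = 88°  [△FYB]
4. ∠BJF = 92°  [cyclic FYBJ, opposite ∠Y+∠J]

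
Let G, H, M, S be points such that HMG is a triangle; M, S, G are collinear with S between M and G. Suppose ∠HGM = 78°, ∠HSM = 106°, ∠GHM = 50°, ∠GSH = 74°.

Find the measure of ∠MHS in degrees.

∠MHS = 22°

1. ∠GMH = 52°  [△HMG]
2. ∠HMS = 52°  [S on ray MG]
3. ∠MHS = 22°  [△HMS]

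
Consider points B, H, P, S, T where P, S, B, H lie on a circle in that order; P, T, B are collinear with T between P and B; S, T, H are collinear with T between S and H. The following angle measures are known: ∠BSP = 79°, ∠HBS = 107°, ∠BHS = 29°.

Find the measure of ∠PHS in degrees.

∠PHS = 72°

1. ∠BPS = 29°  [same arc SB]
2. ∠PBS = 72°  [△PSB]
3. ∠PHS = 72°  [same arc PS]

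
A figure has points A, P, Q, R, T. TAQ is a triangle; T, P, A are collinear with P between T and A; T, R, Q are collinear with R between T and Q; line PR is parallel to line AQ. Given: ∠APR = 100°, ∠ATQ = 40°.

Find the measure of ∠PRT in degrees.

1. ∠RPT = 80°  [linear pair at P on TA]
2. ∠PTR = 40°  [P on TA, R on TQ]
3. ∠PRT = 60°  [△TPR]

∠PRT = 60°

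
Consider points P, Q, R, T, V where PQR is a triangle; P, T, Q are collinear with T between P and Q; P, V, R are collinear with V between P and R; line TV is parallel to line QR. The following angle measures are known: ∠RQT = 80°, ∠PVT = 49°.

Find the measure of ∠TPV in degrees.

∠TPV = 51°

1. ∠PQR = 80°  [T on ray QP]
2. ∠PRQ = 49°  [TV∥QR, corresponding at V]
3. ∠QPR = 51°  [△PQR]
4. ∠TPV = 51°  [T on PQ, V on PR]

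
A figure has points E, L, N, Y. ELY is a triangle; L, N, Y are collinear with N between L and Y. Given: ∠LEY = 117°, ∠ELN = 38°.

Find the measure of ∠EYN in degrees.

1. ∠ELY = 38°  [N on ray LY]
2. ∠EYL = 25°  [△ELY]
3. ∠EYN = 25°  [N on ray YL]

∠EYN = 25°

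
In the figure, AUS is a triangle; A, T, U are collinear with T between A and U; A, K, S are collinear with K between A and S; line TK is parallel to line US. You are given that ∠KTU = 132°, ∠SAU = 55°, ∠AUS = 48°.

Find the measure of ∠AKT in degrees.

∠AKT = 77°

1. ∠ATK = 48°  [linear pair at T on AU]
2. ∠KAT = 55°  [T on AU, K on AS]
3. ∠AKT = 77°  [△ATK]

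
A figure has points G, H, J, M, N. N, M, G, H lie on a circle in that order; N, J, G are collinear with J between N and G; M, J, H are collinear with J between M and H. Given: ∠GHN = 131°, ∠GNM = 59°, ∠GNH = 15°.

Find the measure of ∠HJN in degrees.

1. ∠HGN = 34°  [△NGH]
2. ∠GHM = 59°  [same arc MG]
3. ∠GJH = 87°  [△GJH]
4. ∠HJN = 93°  [linear pair at J on NG]

∠HJN = 93°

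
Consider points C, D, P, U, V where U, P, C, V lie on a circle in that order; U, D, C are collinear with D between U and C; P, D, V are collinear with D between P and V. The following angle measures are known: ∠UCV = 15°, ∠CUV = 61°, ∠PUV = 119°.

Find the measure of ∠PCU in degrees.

1. ∠UPV = 15°  [same arc UV]
2. ∠PVU = 46°  [△UPV]
3. ∠PCU = 46°  [same arc UP]

∠PCU = 46°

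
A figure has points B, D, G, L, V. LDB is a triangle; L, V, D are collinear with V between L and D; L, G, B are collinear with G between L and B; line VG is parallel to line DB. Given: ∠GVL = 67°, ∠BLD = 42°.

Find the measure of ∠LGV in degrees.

1. ∠BDL = 67°  [VG∥DB, corresponding at V]
2. ∠DBL = 71°  [△LDB]
3. ∠LGV = 71°  [VG∥DB, corresponding at G]

∠LGV = 71°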